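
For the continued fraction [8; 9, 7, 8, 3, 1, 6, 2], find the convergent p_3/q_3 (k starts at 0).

4225/521

Using pₖ = aₖpₖ₋₁ + pₖ₋₂, qₖ = aₖqₖ₋₁ + qₖ₋₂ (with p₋₁=1, p₋₂=0, q₋₁=0, q₋₂=1):
  k=0: a=8, p=8, q=1
  k=1: a=9, p=73, q=9
  k=2: a=7, p=519, q=64
  k=3: a=8, p=4225, q=521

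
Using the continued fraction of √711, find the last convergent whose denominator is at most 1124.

√711 = [26; 1, 1, 1, 52, …] (period length 4).
Convergents:
  p_0/q_0 = 26/1
  p_1/q_1 = 27/1
  p_2/q_2 = 53/2
  p_3/q_3 = 80/3
  p_4/q_4 = 4213/158
  p_5/q_5 = 4293/161
  p_6/q_6 = 8506/319
  p_7/q_7 = 12799/480
  p_8/q_8 = 674054/25279
q_7 = 480 ≤ 1124 < 25279 = q_8, so the answer is 12799/480.

12799/480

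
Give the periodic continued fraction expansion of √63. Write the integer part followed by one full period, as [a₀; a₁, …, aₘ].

a₀ = ⌊√63⌋ = 7.
With m₀=0, d₀=1 and mₖ₊₁ = dₖaₖ − mₖ, dₖ₊₁ = (n − mₖ₊₁²)/dₖ, aₖ₊₁ = ⌊(a₀+mₖ₊₁)/dₖ₊₁⌋:
  k=1: m=7, d=14, a=1
  k=2: m=7, d=1, a=14
d=1 and a=2a₀=14 at k=2, so the next step gives (m, d) = (7, 14) again — its k=1 value — and the period has length 2.

[7; 1, 14]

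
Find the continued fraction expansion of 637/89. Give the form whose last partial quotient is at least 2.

[7; 6, 2, 1, 4]

637 = 7·89 + 14
89 = 6·14 + 5
14 = 2·5 + 4
5 = 1·4 + 1
4 = 4·1 + 0  (stop)
So 637/89 = [7; 6, 2, 1, 4].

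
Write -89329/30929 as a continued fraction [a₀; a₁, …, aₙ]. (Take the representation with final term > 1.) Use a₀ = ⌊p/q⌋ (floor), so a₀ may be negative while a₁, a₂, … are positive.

-89329 = -3·30929 + 3458
30929 = 8·3458 + 3265
3458 = 1·3265 + 193
3265 = 16·193 + 177
193 = 1·177 + 16
177 = 11·16 + 1
16 = 16·1 + 0  (stop)
So -89329/30929 = [-3; 8, 1, 16, 1, 11, 16].

[-3; 8, 1, 16, 1, 11, 16]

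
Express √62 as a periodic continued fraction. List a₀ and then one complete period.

[7; 1, 6, 1, 14]

a₀ = ⌊√62⌋ = 7.
With m₀=0, d₀=1 and mₖ₊₁ = dₖaₖ − mₖ, dₖ₊₁ = (n − mₖ₊₁²)/dₖ, aₖ₊₁ = ⌊(a₀+mₖ₊₁)/dₖ₊₁⌋:
  k=1: m=7, d=13, a=1
  k=2: m=6, d=2, a=6
  k=3: m=6, d=13, a=1
  k=4: m=7, d=1, a=14
d=1 and a=2a₀=14 at k=4, so the next step gives (m, d) = (7, 13) again — its k=1 value — and the period has length 4.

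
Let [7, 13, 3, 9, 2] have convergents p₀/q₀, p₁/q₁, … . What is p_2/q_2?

283/40

Using pₖ = aₖpₖ₋₁ + pₖ₋₂, qₖ = aₖqₖ₋₁ + qₖ₋₂ (with p₋₁=1, p₋₂=0, q₋₁=0, q₋₂=1):
  k=0: a=7, p=7, q=1
  k=1: a=13, p=92, q=13
  k=2: a=3, p=283, q=40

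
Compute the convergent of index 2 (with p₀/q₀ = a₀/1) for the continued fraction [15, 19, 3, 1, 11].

873/58

Using pₖ = aₖpₖ₋₁ + pₖ₋₂, qₖ = aₖqₖ₋₁ + qₖ₋₂ (with p₋₁=1, p₋₂=0, q₋₁=0, q₋₂=1):
  k=0: a=15, p=15, q=1
  k=1: a=19, p=286, q=19
  k=2: a=3, p=873, q=58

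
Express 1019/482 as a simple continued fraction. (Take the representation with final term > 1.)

[2; 8, 1, 3, 4, 3]

1019 = 2×482 + 55
482 = 8×55 + 42
55 = 1×42 + 13
42 = 3×13 + 3
13 = 4×3 + 1
3 = 3×1 + 0  (stop)
So 1019/482 = [2; 8, 1, 3, 4, 3].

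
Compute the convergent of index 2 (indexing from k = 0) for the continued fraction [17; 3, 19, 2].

1005/58

Using pₖ = aₖpₖ₋₁ + pₖ₋₂, qₖ = aₖqₖ₋₁ + qₖ₋₂ (with p₋₁=1, p₋₂=0, q₋₁=0, q₋₂=1):
  k=0: a=17, p=17, q=1
  k=1: a=3, p=52, q=3
  k=2: a=19, p=1005, q=58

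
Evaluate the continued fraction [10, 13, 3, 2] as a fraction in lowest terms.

Using pₖ = aₖpₖ₋₁ + pₖ₋₂ and qₖ = aₖqₖ₋₁ + qₖ₋₂:
  k=0: a=10, p=10, q=1
  k=1: a=13, p=131, q=13
  k=2: a=3, p=403, q=40
  k=3: a=2, p=937, q=93

937/93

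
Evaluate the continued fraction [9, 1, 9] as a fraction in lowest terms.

99/10

Using pₖ = aₖpₖ₋₁ + pₖ₋₂ and qₖ = aₖqₖ₋₁ + qₖ₋₂:
  k=0: a=9, p=9, q=1
  k=1: a=1, p=10, q=1
  k=2: a=9, p=99, q=10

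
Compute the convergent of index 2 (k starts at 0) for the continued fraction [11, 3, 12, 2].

Using pₖ = aₖpₖ₋₁ + pₖ₋₂, qₖ = aₖqₖ₋₁ + qₖ₋₂ (with p₋₁=1, p₋₂=0, q₋₁=0, q₋₂=1):
  k=0: a=11, p=11, q=1
  k=1: a=3, p=34, q=3
  k=2: a=12, p=419, q=37

419/37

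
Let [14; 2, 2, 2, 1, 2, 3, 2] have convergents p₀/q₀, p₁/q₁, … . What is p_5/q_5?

663/46

Using pₖ = aₖpₖ₋₁ + pₖ₋₂, qₖ = aₖqₖ₋₁ + qₖ₋₂ (with p₋₁=1, p₋₂=0, q₋₁=0, q₋₂=1):
  k=0: a=14, p=14, q=1
  k=1: a=2, p=29, q=2
  k=2: a=2, p=72, q=5
  k=3: a=2, p=173, q=12
  k=4: a=1, p=245, q=17
  k=5: a=2, p=663, q=46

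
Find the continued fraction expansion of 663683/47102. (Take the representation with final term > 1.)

663683 = 14*47102 + 4255
47102 = 11*4255 + 297
4255 = 14*297 + 97
297 = 3*97 + 6
97 = 16*6 + 1
6 = 6*1 + 0  (stop)
So 663683/47102 = [14; 11, 14, 3, 16, 6].

[14; 11, 14, 3, 16, 6]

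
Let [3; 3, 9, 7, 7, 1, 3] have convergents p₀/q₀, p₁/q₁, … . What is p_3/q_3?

Using pₖ = aₖpₖ₋₁ + pₖ₋₂, qₖ = aₖqₖ₋₁ + qₖ₋₂ (with p₋₁=1, p₋₂=0, q₋₁=0, q₋₂=1):
  k=0: a=3, p=3, q=1
  k=1: a=3, p=10, q=3
  k=2: a=9, p=93, q=28
  k=3: a=7, p=661, q=199

661/199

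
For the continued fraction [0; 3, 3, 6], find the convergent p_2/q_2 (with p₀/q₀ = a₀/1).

Using pₖ = aₖpₖ₋₁ + pₖ₋₂, qₖ = aₖqₖ₋₁ + qₖ₋₂ (with p₋₁=1, p₋₂=0, q₋₁=0, q₋₂=1):
  k=0: a=0, p=0, q=1
  k=1: a=3, p=1, q=3
  k=2: a=3, p=3, q=10

3/10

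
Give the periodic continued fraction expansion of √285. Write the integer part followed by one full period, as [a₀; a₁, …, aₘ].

a₀ = ⌊√285⌋ = 16.
With m₀=0, d₀=1 and mₖ₊₁ = dₖaₖ − mₖ, dₖ₊₁ = (n − mₖ₊₁²)/dₖ, aₖ₊₁ = ⌊(a₀+mₖ₊₁)/dₖ₊₁⌋:
  k=1: m=16, d=29, a=1
  k=2: m=13, d=4, a=7
  k=3: m=15, d=15, a=2
  k=4: m=15, d=4, a=7
  k=5: m=13, d=29, a=1
  k=6: m=16, d=1, a=32
d=1 and a=2a₀=32 at k=6, so the next step gives (m, d) = (16, 29) again — its k=1 value — and the period has length 6.

[16; 1, 7, 2, 7, 1, 32]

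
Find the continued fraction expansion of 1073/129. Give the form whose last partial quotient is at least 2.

[8; 3, 6, 1, 5]

1073 = 8·129 + 41
129 = 3·41 + 6
41 = 6·6 + 5
6 = 1·5 + 1
5 = 5·1 + 0  (stop)
So 1073/129 = [8; 3, 6, 1, 5].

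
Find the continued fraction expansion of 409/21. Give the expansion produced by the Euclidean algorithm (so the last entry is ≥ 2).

[19; 2, 10]

409 = 19×21 + 10
21 = 2×10 + 1
10 = 10×1 + 0  (stop)
So 409/21 = [19; 2, 10].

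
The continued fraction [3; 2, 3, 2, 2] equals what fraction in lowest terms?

Using pₖ = aₖpₖ₋₁ + pₖ₋₂ and qₖ = aₖqₖ₋₁ + qₖ₋₂:
  k=0: a=3, p=3, q=1
  k=1: a=2, p=7, q=2
  k=2: a=3, p=24, q=7
  k=3: a=2, p=55, q=16
  k=4: a=2, p=134, q=39

134/39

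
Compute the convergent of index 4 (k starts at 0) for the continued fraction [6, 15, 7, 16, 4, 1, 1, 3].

42159/6950

Using pₖ = aₖpₖ₋₁ + pₖ₋₂, qₖ = aₖqₖ₋₁ + qₖ₋₂ (with p₋₁=1, p₋₂=0, q₋₁=0, q₋₂=1):
  k=0: a=6, p=6, q=1
  k=1: a=15, p=91, q=15
  k=2: a=7, p=643, q=106
  k=3: a=16, p=10379, q=1711
  k=4: a=4, p=42159, q=6950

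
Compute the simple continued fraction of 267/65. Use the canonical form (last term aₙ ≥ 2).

[4; 9, 3, 2]

267 = 4×65 + 7
65 = 9×7 + 2
7 = 3×2 + 1
2 = 2×1 + 0  (stop)
So 267/65 = [4; 9, 3, 2].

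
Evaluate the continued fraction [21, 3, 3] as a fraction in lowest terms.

213/10

Using pₖ = aₖpₖ₋₁ + pₖ₋₂ and qₖ = aₖqₖ₋₁ + qₖ₋₂:
  k=0: a=21, p=21, q=1
  k=1: a=3, p=64, q=3
  k=2: a=3, p=213, q=10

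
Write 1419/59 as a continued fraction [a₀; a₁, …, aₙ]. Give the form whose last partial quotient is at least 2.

[24; 19, 1, 2]

1419 = 24×59 + 3
59 = 19×3 + 2
3 = 1×2 + 1
2 = 2×1 + 0  (stop)
So 1419/59 = [24; 19, 1, 2].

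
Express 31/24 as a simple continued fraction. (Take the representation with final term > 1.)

[1; 3, 2, 3]

31 = 1·24 + 7
24 = 3·7 + 3
7 = 2·3 + 1
3 = 3·1 + 0  (stop)
So 31/24 = [1; 3, 2, 3].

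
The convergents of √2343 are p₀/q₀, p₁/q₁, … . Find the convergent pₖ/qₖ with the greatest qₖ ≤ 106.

√2343 = [48; 2, 2, 8, 2, 2, 96, …] (period length 6).
Convergents:
  p_0/q_0 = 48/1
  p_1/q_1 = 97/2
  p_2/q_2 = 242/5
  p_3/q_3 = 2033/42
  p_4/q_4 = 4308/89
  p_5/q_5 = 10649/220
q_4 = 89 ≤ 106 < 220 = q_5, so the answer is 4308/89.

4308/89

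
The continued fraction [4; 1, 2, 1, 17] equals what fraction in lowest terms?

337/71

Fold from the inside: start with 17/1.
  1 + 1/17 = 18/17
  2 + 17/18 = 53/18
  1 + 18/53 = 71/53
  4 + 53/71 = 337/71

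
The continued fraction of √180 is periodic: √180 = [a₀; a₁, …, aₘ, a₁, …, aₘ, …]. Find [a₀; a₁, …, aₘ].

a₀ = ⌊√180⌋ = 13.
With m₀=0, d₀=1 and mₖ₊₁ = dₖaₖ − mₖ, dₖ₊₁ = (n − mₖ₊₁²)/dₖ, aₖ₊₁ = ⌊(a₀+mₖ₊₁)/dₖ₊₁⌋:
  k=1: m=13, d=11, a=2
  k=2: m=9, d=9, a=2
  k=3: m=9, d=11, a=2
  k=4: m=13, d=1, a=26
d=1 and a=2a₀=26 at k=4, so the next step gives (m, d) = (13, 11) again — its k=1 value — and the period has length 4.

[13; 2, 2, 2, 26]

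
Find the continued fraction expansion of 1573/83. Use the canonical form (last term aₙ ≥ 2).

[18; 1, 19, 1, 3]

1573 = 18*83 + 79
83 = 1*79 + 4
79 = 19*4 + 3
4 = 1*3 + 1
3 = 3*1 + 0  (stop)
So 1573/83 = [18; 1, 19, 1, 3].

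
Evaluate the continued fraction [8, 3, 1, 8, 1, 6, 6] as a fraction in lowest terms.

Using pₖ = aₖpₖ₋₁ + pₖ₋₂ and qₖ = aₖqₖ₋₁ + qₖ₋₂:
  k=0: a=8, p=8, q=1
  k=1: a=3, p=25, q=3
  k=2: a=1, p=33, q=4
  k=3: a=8, p=289, q=35
  k=4: a=1, p=322, q=39
  k=5: a=6, p=2221, q=269
  k=6: a=6, p=13648, q=1653

13648/1653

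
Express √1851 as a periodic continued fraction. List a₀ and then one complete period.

a₀ = ⌊√1851⌋ = 43.
With m₀=0, d₀=1 and mₖ₊₁ = dₖaₖ − mₖ, dₖ₊₁ = (n − mₖ₊₁²)/dₖ, aₖ₊₁ = ⌊(a₀+mₖ₊₁)/dₖ₊₁⌋:
  k=1: m=43, d=2, a=43
  k=2: m=43, d=1, a=86
d=1 and a=2a₀=86 at k=2, so the next step gives (m, d) = (43, 2) again — its k=1 value — and the period has length 2.

[43; 43, 86]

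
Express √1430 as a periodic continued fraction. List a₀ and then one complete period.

a₀ = ⌊√1430⌋ = 37.
With m₀=0, d₀=1 and mₖ₊₁ = dₖaₖ − mₖ, dₖ₊₁ = (n − mₖ₊₁²)/dₖ, aₖ₊₁ = ⌊(a₀+mₖ₊₁)/dₖ₊₁⌋:
  k=1: m=37, d=61, a=1
  k=2: m=24, d=14, a=4
  k=3: m=32, d=29, a=2
  k=4: m=26, d=26, a=2
  k=5: m=26, d=29, a=2
  k=6: m=32, d=14, a=4
  k=7: m=24, d=61, a=1
  k=8: m=37, d=1, a=74
d=1 and a=2a₀=74 at k=8, so the next step gives (m, d) = (37, 61) again — its k=1 value — and the period has length 8.

[37; 1, 4, 2, 2, 2, 4, 1, 74]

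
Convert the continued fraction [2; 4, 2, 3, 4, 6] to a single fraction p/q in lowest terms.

1845/829

Fold from the inside: start with 6/1.
  4 + 1/6 = 25/6
  3 + 6/25 = 81/25
  2 + 25/81 = 187/81
  4 + 81/187 = 829/187
  2 + 187/829 = 1845/829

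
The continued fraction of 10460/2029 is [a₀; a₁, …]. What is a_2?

10460 = 5·2029 + 315   →  a_0 = 5
2029 = 6·315 + 139   →  a_1 = 6
315 = 2·139 + 37   →  a_2 = 2

2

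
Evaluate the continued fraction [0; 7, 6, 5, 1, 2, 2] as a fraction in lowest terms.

247/1769

Fold from the inside: start with 2/1.
  2 + 1/2 = 5/2
  1 + 2/5 = 7/5
  5 + 5/7 = 40/7
  6 + 7/40 = 247/40
  7 + 40/247 = 1769/247
  0 + 247/1769 = 247/1769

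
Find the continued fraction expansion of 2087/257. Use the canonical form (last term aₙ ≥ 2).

2087 = 8·257 + 31
257 = 8·31 + 9
31 = 3·9 + 4
9 = 2·4 + 1
4 = 4·1 + 0  (stop)
So 2087/257 = [8; 8, 3, 2, 4].

[8; 8, 3, 2, 4]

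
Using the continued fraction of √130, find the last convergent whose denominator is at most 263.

√130 = [11; 2, 2, 22, …] (period length 3).
Convergents:
  p_0/q_0 = 11/1
  p_1/q_1 = 23/2
  p_2/q_2 = 57/5
  p_3/q_3 = 1277/112
  p_4/q_4 = 2611/229
  p_5/q_5 = 6499/570
q_4 = 229 ≤ 263 < 570 = q_5, so the answer is 2611/229.

2611/229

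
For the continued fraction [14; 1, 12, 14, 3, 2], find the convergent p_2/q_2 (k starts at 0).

Using pₖ = aₖpₖ₋₁ + pₖ₋₂, qₖ = aₖqₖ₋₁ + qₖ₋₂ (with p₋₁=1, p₋₂=0, q₋₁=0, q₋₂=1):
  k=0: a=14, p=14, q=1
  k=1: a=1, p=15, q=1
  k=2: a=12, p=194, q=13

194/13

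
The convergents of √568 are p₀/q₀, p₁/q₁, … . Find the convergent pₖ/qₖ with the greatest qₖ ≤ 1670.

34057/1429

√568 = [23; 1, 4, 1, 46, …] (period length 4).
Convergents:
  p_0/q_0 = 23/1
  p_1/q_1 = 24/1
  p_2/q_2 = 119/5
  p_3/q_3 = 143/6
  p_4/q_4 = 6697/281
  p_5/q_5 = 6840/287
  p_6/q_6 = 34057/1429
  p_7/q_7 = 40897/1716
q_6 = 1429 ≤ 1670 < 1716 = q_7, so the answer is 34057/1429.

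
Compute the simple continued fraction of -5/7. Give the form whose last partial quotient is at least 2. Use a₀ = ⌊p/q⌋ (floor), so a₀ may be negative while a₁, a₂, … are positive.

[-1; 3, 2]

-5 = -1·7 + 2
7 = 3·2 + 1
2 = 2·1 + 0  (stop)
So -5/7 = [-1; 3, 2].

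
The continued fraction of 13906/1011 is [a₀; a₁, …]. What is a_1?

1

13906 = 13·1011 + 763   →  a_0 = 13
1011 = 1·763 + 248   →  a_1 = 1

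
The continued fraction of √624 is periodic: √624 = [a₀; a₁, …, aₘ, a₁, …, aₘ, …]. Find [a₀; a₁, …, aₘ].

[24; 1, 48]

a₀ = ⌊√624⌋ = 24.
With m₀=0, d₀=1 and mₖ₊₁ = dₖaₖ − mₖ, dₖ₊₁ = (n − mₖ₊₁²)/dₖ, aₖ₊₁ = ⌊(a₀+mₖ₊₁)/dₖ₊₁⌋:
  k=1: m=24, d=48, a=1
  k=2: m=24, d=1, a=48
d=1 and a=2a₀=48 at k=2, so the next step gives (m, d) = (24, 48) again — its k=1 value — and the period has length 2.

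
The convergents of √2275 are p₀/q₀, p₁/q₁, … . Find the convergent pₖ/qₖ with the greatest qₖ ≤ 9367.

150627/3158

√2275 = [47; 1, 2, 3, 2, 1, 94, …] (period length 6).
Convergents:
  p_0/q_0 = 47/1
  p_1/q_1 = 48/1
  p_2/q_2 = 143/3
  p_3/q_3 = 477/10
  p_4/q_4 = 1097/23
  p_5/q_5 = 1574/33
  p_6/q_6 = 149053/3125
  p_7/q_7 = 150627/3158
  p_8/q_8 = 450307/9441
q_7 = 3158 ≤ 9367 < 9441 = q_8, so the answer is 150627/3158.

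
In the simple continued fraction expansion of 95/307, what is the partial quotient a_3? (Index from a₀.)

3

95 = 0·307 + 95   →  a_0 = 0
307 = 3·95 + 22   →  a_1 = 3
95 = 4·22 + 7   →  a_2 = 4
22 = 3·7 + 1   →  a_3 = 3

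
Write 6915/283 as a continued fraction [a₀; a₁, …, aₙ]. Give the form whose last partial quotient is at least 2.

6915 = 24×283 + 123
283 = 2×123 + 37
123 = 3×37 + 12
37 = 3×12 + 1
12 = 12×1 + 0  (stop)
So 6915/283 = [24; 2, 3, 3, 12].

[24; 2, 3, 3, 12]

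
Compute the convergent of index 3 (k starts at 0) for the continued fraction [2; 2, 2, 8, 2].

Using pₖ = aₖpₖ₋₁ + pₖ₋₂, qₖ = aₖqₖ₋₁ + qₖ₋₂ (with p₋₁=1, p₋₂=0, q₋₁=0, q₋₂=1):
  k=0: a=2, p=2, q=1
  k=1: a=2, p=5, q=2
  k=2: a=2, p=12, q=5
  k=3: a=8, p=101, q=42

101/42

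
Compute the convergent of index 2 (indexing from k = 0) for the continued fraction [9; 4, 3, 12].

120/13

Using pₖ = aₖpₖ₋₁ + pₖ₋₂, qₖ = aₖqₖ₋₁ + qₖ₋₂ (with p₋₁=1, p₋₂=0, q₋₁=0, q₋₂=1):
  k=0: a=9, p=9, q=1
  k=1: a=4, p=37, q=4
  k=2: a=3, p=120, q=13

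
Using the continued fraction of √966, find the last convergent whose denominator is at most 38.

777/25

√966 = [31; 12, 2, 2, 2, 12, 62, …] (period length 6).
Convergents:
  p_0/q_0 = 31/1
  p_1/q_1 = 373/12
  p_2/q_2 = 777/25
  p_3/q_3 = 1927/62
q_2 = 25 ≤ 38 < 62 = q_3, so the answer is 777/25.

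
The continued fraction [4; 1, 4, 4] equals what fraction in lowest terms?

Using pₖ = aₖpₖ₋₁ + pₖ₋₂ and qₖ = aₖqₖ₋₁ + qₖ₋₂:
  k=0: a=4, p=4, q=1
  k=1: a=1, p=5, q=1
  k=2: a=4, p=24, q=5
  k=3: a=4, p=101, q=21

101/21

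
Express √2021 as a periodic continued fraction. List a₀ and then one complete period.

[44; 1, 21, 2, 21, 1, 88]

a₀ = ⌊√2021⌋ = 44.
With m₀=0, d₀=1 and mₖ₊₁ = dₖaₖ − mₖ, dₖ₊₁ = (n − mₖ₊₁²)/dₖ, aₖ₊₁ = ⌊(a₀+mₖ₊₁)/dₖ₊₁⌋:
  k=1: m=44, d=85, a=1
  k=2: m=41, d=4, a=21
  k=3: m=43, d=43, a=2
  k=4: m=43, d=4, a=21
  k=5: m=41, d=85, a=1
  k=6: m=44, d=1, a=88
d=1 and a=2a₀=88 at k=6, so the next step gives (m, d) = (44, 85) again — its k=1 value — and the period has length 6.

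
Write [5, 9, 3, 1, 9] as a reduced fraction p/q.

1844/361

Using pₖ = aₖpₖ₋₁ + pₖ₋₂ and qₖ = aₖqₖ₋₁ + qₖ₋₂:
  k=0: a=5, p=5, q=1
  k=1: a=9, p=46, q=9
  k=2: a=3, p=143, q=28
  k=3: a=1, p=189, q=37
  k=4: a=9, p=1844, q=361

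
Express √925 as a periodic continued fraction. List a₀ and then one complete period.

a₀ = ⌊√925⌋ = 30.

[30; 2, 2, 2, 2, 60]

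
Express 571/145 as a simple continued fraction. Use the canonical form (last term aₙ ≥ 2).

[3; 1, 15, 9]

571 = 3×145 + 136
145 = 1×136 + 9
136 = 15×9 + 1
9 = 9×1 + 0  (stop)
So 571/145 = [3; 1, 15, 9].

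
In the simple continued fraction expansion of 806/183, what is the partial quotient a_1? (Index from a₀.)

2

806 = 4·183 + 74   →  a_0 = 4
183 = 2·74 + 35   →  a_1 = 2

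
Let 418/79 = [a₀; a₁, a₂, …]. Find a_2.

418 = 5·79 + 23   →  a_0 = 5
79 = 3·23 + 10   →  a_1 = 3
23 = 2·10 + 3   →  a_2 = 2

2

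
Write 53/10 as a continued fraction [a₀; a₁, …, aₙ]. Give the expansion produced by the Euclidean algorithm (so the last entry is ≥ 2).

53 = 5·10 + 3
10 = 3·3 + 1
3 = 3·1 + 0  (stop)
So 53/10 = [5; 3, 3].

[5; 3, 3]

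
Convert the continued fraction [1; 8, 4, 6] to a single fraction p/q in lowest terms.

Using pₖ = aₖpₖ₋₁ + pₖ₋₂ and qₖ = aₖqₖ₋₁ + qₖ₋₂:
  k=0: a=1, p=1, q=1
  k=1: a=8, p=9, q=8
  k=2: a=4, p=37, q=33
  k=3: a=6, p=231, q=206

231/206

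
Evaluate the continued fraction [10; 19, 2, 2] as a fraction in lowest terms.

975/97

Using pₖ = aₖpₖ₋₁ + pₖ₋₂ and qₖ = aₖqₖ₋₁ + qₖ₋₂:
  k=0: a=10, p=10, q=1
  k=1: a=19, p=191, q=19
  k=2: a=2, p=392, q=39
  k=3: a=2, p=975, q=97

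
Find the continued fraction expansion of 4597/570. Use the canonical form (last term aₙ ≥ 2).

4597 = 8×570 + 37
570 = 15×37 + 15
37 = 2×15 + 7
15 = 2×7 + 1
7 = 7×1 + 0  (stop)
So 4597/570 = [8; 15, 2, 2, 7].

[8; 15, 2, 2, 7]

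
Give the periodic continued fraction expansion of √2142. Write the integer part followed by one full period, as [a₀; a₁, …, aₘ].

a₀ = ⌊√2142⌋ = 46.
With m₀=0, d₀=1 and mₖ₊₁ = dₖaₖ − mₖ, dₖ₊₁ = (n − mₖ₊₁²)/dₖ, aₖ₊₁ = ⌊(a₀+mₖ₊₁)/dₖ₊₁⌋:
  k=1: m=46, d=26, a=3
  k=2: m=32, d=43, a=1
  k=3: m=11, d=47, a=1
  k=4: m=36, d=18, a=4
  k=5: m=36, d=47, a=1
  k=6: m=11, d=43, a=1
  k=7: m=32, d=26, a=3
  k=8: m=46, d=1, a=92
d=1 and a=2a₀=92 at k=8, so the next step gives (m, d) = (46, 26) again — its k=1 value — and the period has length 8.

[46; 3, 1, 1, 4, 1, 1, 3, 92]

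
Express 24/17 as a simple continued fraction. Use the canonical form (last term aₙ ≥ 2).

[1; 2, 2, 3]

24 = 1×17 + 7
17 = 2×7 + 3
7 = 2×3 + 1
3 = 3×1 + 0  (stop)
So 24/17 = [1; 2, 2, 3].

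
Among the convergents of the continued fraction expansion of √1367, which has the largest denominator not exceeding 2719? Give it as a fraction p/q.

99827/2700

√1367 = [36; 1, 35, 1, 72, …] (period length 4).
Convergents:
  p_0/q_0 = 36/1
  p_1/q_1 = 37/1
  p_2/q_2 = 1331/36
  p_3/q_3 = 1368/37
  p_4/q_4 = 99827/2700
  p_5/q_5 = 101195/2737
q_4 = 2700 ≤ 2719 < 2737 = q_5, so the answer is 99827/2700.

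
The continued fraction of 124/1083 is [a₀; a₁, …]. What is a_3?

124 = 0·1083 + 124   →  a_0 = 0
1083 = 8·124 + 91   →  a_1 = 8
124 = 1·91 + 33   →  a_2 = 1
91 = 2·33 + 25   →  a_3 = 2

2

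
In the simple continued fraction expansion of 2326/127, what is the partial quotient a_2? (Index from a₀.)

2326 = 18·127 + 40   →  a_0 = 18
127 = 3·40 + 7   →  a_1 = 3
40 = 5·7 + 5   →  a_2 = 5

5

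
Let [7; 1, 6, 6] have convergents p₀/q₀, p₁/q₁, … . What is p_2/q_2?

55/7

Using pₖ = aₖpₖ₋₁ + pₖ₋₂, qₖ = aₖqₖ₋₁ + qₖ₋₂ (with p₋₁=1, p₋₂=0, q₋₁=0, q₋₂=1):
  k=0: a=7, p=7, q=1
  k=1: a=1, p=8, q=1
  k=2: a=6, p=55, q=7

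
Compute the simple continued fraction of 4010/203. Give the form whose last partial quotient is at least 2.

4010 = 19×203 + 153
203 = 1×153 + 50
153 = 3×50 + 3
50 = 16×3 + 2
3 = 1×2 + 1
2 = 2×1 + 0  (stop)
So 4010/203 = [19; 1, 3, 16, 1, 2].

[19; 1, 3, 16, 1, 2]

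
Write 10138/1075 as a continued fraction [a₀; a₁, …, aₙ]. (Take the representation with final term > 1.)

10138 = 9*1075 + 463
1075 = 2*463 + 149
463 = 3*149 + 16
149 = 9*16 + 5
16 = 3*5 + 1
5 = 5*1 + 0  (stop)
So 10138/1075 = [9; 2, 3, 9, 3, 5].

[9; 2, 3, 9, 3, 5]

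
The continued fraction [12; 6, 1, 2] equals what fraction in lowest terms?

243/20

Fold from the inside: start with 2/1.
  1 + 1/2 = 3/2
  6 + 2/3 = 20/3
  12 + 3/20 = 243/20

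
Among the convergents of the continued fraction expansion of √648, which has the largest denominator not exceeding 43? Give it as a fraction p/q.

280/11

√648 = [25; 2, 5, 6, 5, 2, 50, …] (period length 6).
Convergents:
  p_0/q_0 = 25/1
  p_1/q_1 = 51/2
  p_2/q_2 = 280/11
  p_3/q_3 = 1731/68
q_2 = 11 ≤ 43 < 68 = q_3, so the answer is 280/11.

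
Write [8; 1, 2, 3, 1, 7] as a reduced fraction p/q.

878/101

Fold from the inside: start with 7/1.
  1 + 1/7 = 8/7
  3 + 7/8 = 31/8
  2 + 8/31 = 70/31
  1 + 31/70 = 101/70
  8 + 70/101 = 878/101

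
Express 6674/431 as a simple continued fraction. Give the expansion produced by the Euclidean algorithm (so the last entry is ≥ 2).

6674 = 15*431 + 209
431 = 2*209 + 13
209 = 16*13 + 1
13 = 13*1 + 0  (stop)
So 6674/431 = [15; 2, 16, 13].

[15; 2, 16, 13]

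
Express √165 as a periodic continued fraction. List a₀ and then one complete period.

a₀ = ⌊√165⌋ = 12.
With m₀=0, d₀=1 and mₖ₊₁ = dₖaₖ − mₖ, dₖ₊₁ = (n − mₖ₊₁²)/dₖ, aₖ₊₁ = ⌊(a₀+mₖ₊₁)/dₖ₊₁⌋:
  k=1: m=12, d=21, a=1
  k=2: m=9, d=4, a=5
  k=3: m=11, d=11, a=2
  k=4: m=11, d=4, a=5
  k=5: m=9, d=21, a=1
  k=6: m=12, d=1, a=24
d=1 and a=2a₀=24 at k=6, so the next step gives (m, d) = (12, 21) again — its k=1 value — and the period has length 6.

[12; 1, 5, 2, 5, 1, 24]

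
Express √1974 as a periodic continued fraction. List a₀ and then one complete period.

[44; 2, 3, 17, 2, 17, 3, 2, 88]

a₀ = ⌊√1974⌋ = 44.
With m₀=0, d₀=1 and mₖ₊₁ = dₖaₖ − mₖ, dₖ₊₁ = (n − mₖ₊₁²)/dₖ, aₖ₊₁ = ⌊(a₀+mₖ₊₁)/dₖ₊₁⌋:
  k=1: m=44, d=38, a=2
  k=2: m=32, d=25, a=3
  k=3: m=43, d=5, a=17
  k=4: m=42, d=42, a=2
  k=5: m=42, d=5, a=17
  k=6: m=43, d=25, a=3
  k=7: m=32, d=38, a=2
  k=8: m=44, d=1, a=88
d=1 and a=2a₀=88 at k=8, so the next step gives (m, d) = (44, 38) again — its k=1 value — and the period has length 8.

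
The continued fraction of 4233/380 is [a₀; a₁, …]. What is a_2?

5

4233 = 11·380 + 53   →  a_0 = 11
380 = 7·53 + 9   →  a_1 = 7
53 = 5·9 + 8   →  a_2 = 5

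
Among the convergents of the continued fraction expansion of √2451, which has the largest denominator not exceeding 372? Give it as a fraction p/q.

6535/132

√2451 = [49; 1, 1, 32, 1, 1, 98, …] (period length 6).
Convergents:
  p_0/q_0 = 49/1
  p_1/q_1 = 50/1
  p_2/q_2 = 99/2
  p_3/q_3 = 3218/65
  p_4/q_4 = 3317/67
  p_5/q_5 = 6535/132
  p_6/q_6 = 643747/13003
q_5 = 132 ≤ 372 < 13003 = q_6, so the answer is 6535/132.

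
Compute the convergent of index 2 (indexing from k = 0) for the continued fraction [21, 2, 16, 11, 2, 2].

709/33

Using pₖ = aₖpₖ₋₁ + pₖ₋₂, qₖ = aₖqₖ₋₁ + qₖ₋₂ (with p₋₁=1, p₋₂=0, q₋₁=0, q₋₂=1):
  k=0: a=21, p=21, q=1
  k=1: a=2, p=43, q=2
  k=2: a=16, p=709, q=33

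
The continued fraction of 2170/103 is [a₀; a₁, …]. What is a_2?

1

2170 = 21·103 + 7   →  a_0 = 21
103 = 14·7 + 5   →  a_1 = 14
7 = 1·5 + 2   →  a_2 = 1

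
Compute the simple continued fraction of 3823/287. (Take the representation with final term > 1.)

3823 = 13*287 + 92
287 = 3*92 + 11
92 = 8*11 + 4
11 = 2*4 + 3
4 = 1*3 + 1
3 = 3*1 + 0  (stop)
So 3823/287 = [13; 3, 8, 2, 1, 3].

[13; 3, 8, 2, 1, 3]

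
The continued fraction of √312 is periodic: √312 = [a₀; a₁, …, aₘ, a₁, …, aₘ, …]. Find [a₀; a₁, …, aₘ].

[17; 1, 1, 1, 34]

a₀ = ⌊√312⌋ = 17.
With m₀=0, d₀=1 and mₖ₊₁ = dₖaₖ − mₖ, dₖ₊₁ = (n − mₖ₊₁²)/dₖ, aₖ₊₁ = ⌊(a₀+mₖ₊₁)/dₖ₊₁⌋:
  k=1: m=17, d=23, a=1
  k=2: m=6, d=12, a=1
  k=3: m=6, d=23, a=1
  k=4: m=17, d=1, a=34
d=1 and a=2a₀=34 at k=4, so the next step gives (m, d) = (17, 23) again — its k=1 value — and the period has length 4.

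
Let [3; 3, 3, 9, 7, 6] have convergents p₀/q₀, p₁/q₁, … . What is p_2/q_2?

Using pₖ = aₖpₖ₋₁ + pₖ₋₂, qₖ = aₖqₖ₋₁ + qₖ₋₂ (with p₋₁=1, p₋₂=0, q₋₁=0, q₋₂=1):
  k=0: a=3, p=3, q=1
  k=1: a=3, p=10, q=3
  k=2: a=3, p=33, q=10

33/10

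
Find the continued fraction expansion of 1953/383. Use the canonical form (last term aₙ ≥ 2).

1953 = 5*383 + 38
383 = 10*38 + 3
38 = 12*3 + 2
3 = 1*2 + 1
2 = 2*1 + 0  (stop)
So 1953/383 = [5; 10, 12, 1, 2].

[5; 10, 12, 1, 2]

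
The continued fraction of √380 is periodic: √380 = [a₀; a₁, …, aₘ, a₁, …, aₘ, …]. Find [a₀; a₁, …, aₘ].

[19; 2, 38]

a₀ = ⌊√380⌋ = 19.
With m₀=0, d₀=1 and mₖ₊₁ = dₖaₖ − mₖ, dₖ₊₁ = (n − mₖ₊₁²)/dₖ, aₖ₊₁ = ⌊(a₀+mₖ₊₁)/dₖ₊₁⌋:
  k=1: m=19, d=19, a=2
  k=2: m=19, d=1, a=38
d=1 and a=2a₀=38 at k=2, so the next step gives (m, d) = (19, 19) again — its k=1 value — and the period has length 2.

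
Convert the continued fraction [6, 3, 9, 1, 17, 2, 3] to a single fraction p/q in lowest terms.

Using pₖ = aₖpₖ₋₁ + pₖ₋₂ and qₖ = aₖqₖ₋₁ + qₖ₋₂:
  k=0: a=6, p=6, q=1
  k=1: a=3, p=19, q=3
  k=2: a=9, p=177, q=28
  k=3: a=1, p=196, q=31
  k=4: a=17, p=3509, q=555
  k=5: a=2, p=7214, q=1141
  k=6: a=3, p=25151, q=3978

25151/3978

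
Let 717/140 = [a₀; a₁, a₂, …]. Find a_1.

717 = 5·140 + 17   →  a_0 = 5
140 = 8·17 + 4   →  a_1 = 8

8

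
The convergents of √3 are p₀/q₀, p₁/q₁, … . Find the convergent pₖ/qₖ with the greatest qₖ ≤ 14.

19/11

√3 = [1; 1, 2, …] (period length 2).
Convergents:
  p_0/q_0 = 1/1
  p_1/q_1 = 2/1
  p_2/q_2 = 5/3
  p_3/q_3 = 7/4
  p_4/q_4 = 19/11
  p_5/q_5 = 26/15
q_4 = 11 ≤ 14 < 15 = q_5, so the answer is 19/11.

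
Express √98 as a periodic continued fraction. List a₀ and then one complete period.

[9; 1, 8, 1, 18]

a₀ = ⌊√98⌋ = 9.
With m₀=0, d₀=1 and mₖ₊₁ = dₖaₖ − mₖ, dₖ₊₁ = (n − mₖ₊₁²)/dₖ, aₖ₊₁ = ⌊(a₀+mₖ₊₁)/dₖ₊₁⌋:
  k=1: m=9, d=17, a=1
  k=2: m=8, d=2, a=8
  k=3: m=8, d=17, a=1
  k=4: m=9, d=1, a=18
d=1 and a=2a₀=18 at k=4, so the next step gives (m, d) = (9, 17) again — its k=1 value — and the period has length 4.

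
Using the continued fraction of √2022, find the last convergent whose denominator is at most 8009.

121365/2699

√2022 = [44; 1, 28, 1, 88, …] (period length 4).
Convergents:
  p_0/q_0 = 44/1
  p_1/q_1 = 45/1
  p_2/q_2 = 1304/29
  p_3/q_3 = 1349/30
  p_4/q_4 = 120016/2669
  p_5/q_5 = 121365/2699
  p_6/q_6 = 3518236/78241
q_5 = 2699 ≤ 8009 < 78241 = q_6, so the answer is 121365/2699.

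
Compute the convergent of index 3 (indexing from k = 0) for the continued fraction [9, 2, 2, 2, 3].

Using pₖ = aₖpₖ₋₁ + pₖ₋₂, qₖ = aₖqₖ₋₁ + qₖ₋₂ (with p₋₁=1, p₋₂=0, q₋₁=0, q₋₂=1):
  k=0: a=9, p=9, q=1
  k=1: a=2, p=19, q=2
  k=2: a=2, p=47, q=5
  k=3: a=2, p=113, q=12

113/12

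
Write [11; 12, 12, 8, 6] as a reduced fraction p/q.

Using pₖ = aₖpₖ₋₁ + pₖ₋₂ and qₖ = aₖqₖ₋₁ + qₖ₋₂:
  k=0: a=11, p=11, q=1
  k=1: a=12, p=133, q=12
  k=2: a=12, p=1607, q=145
  k=3: a=8, p=12989, q=1172
  k=4: a=6, p=79541, q=7177

79541/7177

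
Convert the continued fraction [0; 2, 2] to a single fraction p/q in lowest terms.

2/5

Using pₖ = aₖpₖ₋₁ + pₖ₋₂ and qₖ = aₖqₖ₋₁ + qₖ₋₂:
  k=0: a=0, p=0, q=1
  k=1: a=2, p=1, q=2
  k=2: a=2, p=2, q=5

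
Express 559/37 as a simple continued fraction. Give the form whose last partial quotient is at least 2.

559 = 15×37 + 4
37 = 9×4 + 1
4 = 4×1 + 0  (stop)
So 559/37 = [15; 9, 4].

[15; 9, 4]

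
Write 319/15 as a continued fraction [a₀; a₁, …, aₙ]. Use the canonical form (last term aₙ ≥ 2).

319 = 21·15 + 4
15 = 3·4 + 3
4 = 1·3 + 1
3 = 3·1 + 0  (stop)
So 319/15 = [21; 3, 1, 3].

[21; 3, 1, 3]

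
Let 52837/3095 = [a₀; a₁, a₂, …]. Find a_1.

13

52837 = 17·3095 + 222   →  a_0 = 17
3095 = 13·222 + 209   →  a_1 = 13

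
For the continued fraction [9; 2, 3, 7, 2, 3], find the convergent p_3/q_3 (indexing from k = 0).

Using pₖ = aₖpₖ₋₁ + pₖ₋₂, qₖ = aₖqₖ₋₁ + qₖ₋₂ (with p₋₁=1, p₋₂=0, q₋₁=0, q₋₂=1):
  k=0: a=9, p=9, q=1
  k=1: a=2, p=19, q=2
  k=2: a=3, p=66, q=7
  k=3: a=7, p=481, q=51

481/51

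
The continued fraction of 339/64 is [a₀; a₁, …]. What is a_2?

2

339 = 5·64 + 19   →  a_0 = 5
64 = 3·19 + 7   →  a_1 = 3
19 = 2·7 + 5   →  a_2 = 2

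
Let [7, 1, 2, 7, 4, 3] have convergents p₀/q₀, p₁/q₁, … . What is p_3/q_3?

169/22

Using pₖ = aₖpₖ₋₁ + pₖ₋₂, qₖ = aₖqₖ₋₁ + qₖ₋₂ (with p₋₁=1, p₋₂=0, q₋₁=0, q₋₂=1):
  k=0: a=7, p=7, q=1
  k=1: a=1, p=8, q=1
  k=2: a=2, p=23, q=3
  k=3: a=7, p=169, q=22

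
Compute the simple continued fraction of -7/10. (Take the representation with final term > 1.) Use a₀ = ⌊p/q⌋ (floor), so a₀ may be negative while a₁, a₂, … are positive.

[-1; 3, 3]

-7 = -1·10 + 3
10 = 3·3 + 1
3 = 3·1 + 0  (stop)
So -7/10 = [-1; 3, 3].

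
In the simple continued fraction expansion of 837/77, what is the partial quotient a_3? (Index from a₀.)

1

837 = 10·77 + 67   →  a_0 = 10
77 = 1·67 + 10   →  a_1 = 1
67 = 6·10 + 7   →  a_2 = 6
10 = 1·7 + 3   →  a_3 = 1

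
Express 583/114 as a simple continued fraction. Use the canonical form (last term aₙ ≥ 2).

583 = 5*114 + 13
114 = 8*13 + 10
13 = 1*10 + 3
10 = 3*3 + 1
3 = 3*1 + 0  (stop)
So 583/114 = [5; 8, 1, 3, 3].

[5; 8, 1, 3, 3]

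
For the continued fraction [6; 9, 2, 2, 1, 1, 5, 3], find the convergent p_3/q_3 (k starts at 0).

Using pₖ = aₖpₖ₋₁ + pₖ₋₂, qₖ = aₖqₖ₋₁ + qₖ₋₂ (with p₋₁=1, p₋₂=0, q₋₁=0, q₋₂=1):
  k=0: a=6, p=6, q=1
  k=1: a=9, p=55, q=9
  k=2: a=2, p=116, q=19
  k=3: a=2, p=287, q=47

287/47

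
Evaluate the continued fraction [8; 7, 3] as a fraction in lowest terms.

179/22

Using pₖ = aₖpₖ₋₁ + pₖ₋₂ and qₖ = aₖqₖ₋₁ + qₖ₋₂:
  k=0: a=8, p=8, q=1
  k=1: a=7, p=57, q=7
  k=2: a=3, p=179, q=22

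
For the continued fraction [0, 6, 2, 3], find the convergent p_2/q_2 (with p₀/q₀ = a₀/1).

2/13

Using pₖ = aₖpₖ₋₁ + pₖ₋₂, qₖ = aₖqₖ₋₁ + qₖ₋₂ (with p₋₁=1, p₋₂=0, q₋₁=0, q₋₂=1):
  k=0: a=0, p=0, q=1
  k=1: a=6, p=1, q=6
  k=2: a=2, p=2, q=13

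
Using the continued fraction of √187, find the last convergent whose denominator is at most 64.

√187 = [13; 1, 2, 13, 2, 1, 26, …] (period length 6).
Convergents:
  p_0/q_0 = 13/1
  p_1/q_1 = 14/1
  p_2/q_2 = 41/3
  p_3/q_3 = 547/40
  p_4/q_4 = 1135/83
q_3 = 40 ≤ 64 < 83 = q_4, so the answer is 547/40.

547/40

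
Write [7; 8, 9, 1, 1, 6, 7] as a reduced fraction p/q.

Using pₖ = aₖpₖ₋₁ + pₖ₋₂ and qₖ = aₖqₖ₋₁ + qₖ₋₂:
  k=0: a=7, p=7, q=1
  k=1: a=8, p=57, q=8
  k=2: a=9, p=520, q=73
  k=3: a=1, p=577, q=81
  k=4: a=1, p=1097, q=154
  k=5: a=6, p=7159, q=1005
  k=6: a=7, p=51210, q=7189

51210/7189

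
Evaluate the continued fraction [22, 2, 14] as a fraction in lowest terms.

652/29

Using pₖ = aₖpₖ₋₁ + pₖ₋₂ and qₖ = aₖqₖ₋₁ + qₖ₋₂:
  k=0: a=22, p=22, q=1
  k=1: a=2, p=45, q=2
  k=2: a=14, p=652, q=29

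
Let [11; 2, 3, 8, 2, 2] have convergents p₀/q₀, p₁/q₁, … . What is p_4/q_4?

Using pₖ = aₖpₖ₋₁ + pₖ₋₂, qₖ = aₖqₖ₋₁ + qₖ₋₂ (with p₋₁=1, p₋₂=0, q₋₁=0, q₋₂=1):
  k=0: a=11, p=11, q=1
  k=1: a=2, p=23, q=2
  k=2: a=3, p=80, q=7
  k=3: a=8, p=663, q=58
  k=4: a=2, p=1406, q=123

1406/123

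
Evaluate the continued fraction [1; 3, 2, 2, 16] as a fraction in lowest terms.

Using pₖ = aₖpₖ₋₁ + pₖ₋₂ and qₖ = aₖqₖ₋₁ + qₖ₋₂:
  k=0: a=1, p=1, q=1
  k=1: a=3, p=4, q=3
  k=2: a=2, p=9, q=7
  k=3: a=2, p=22, q=17
  k=4: a=16, p=361, q=279

361/279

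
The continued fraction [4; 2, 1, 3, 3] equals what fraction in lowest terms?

157/36

Fold from the inside: start with 3/1.
  3 + 1/3 = 10/3
  1 + 3/10 = 13/10
  2 + 10/13 = 36/13
  4 + 13/36 = 157/36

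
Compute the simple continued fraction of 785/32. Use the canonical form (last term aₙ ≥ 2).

785 = 24*32 + 17
32 = 1*17 + 15
17 = 1*15 + 2
15 = 7*2 + 1
2 = 2*1 + 0  (stop)
So 785/32 = [24; 1, 1, 7, 2].

[24; 1, 1, 7, 2]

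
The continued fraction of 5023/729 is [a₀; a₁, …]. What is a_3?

5023 = 6·729 + 649   →  a_0 = 6
729 = 1·649 + 80   →  a_1 = 1
649 = 8·80 + 9   →  a_2 = 8
80 = 8·9 + 8   →  a_3 = 8

8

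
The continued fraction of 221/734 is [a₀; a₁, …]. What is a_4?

221 = 0·734 + 221   →  a_0 = 0
734 = 3·221 + 71   →  a_1 = 3
221 = 3·71 + 8   →  a_2 = 3
71 = 8·8 + 7   →  a_3 = 8
8 = 1·7 + 1   →  a_4 = 1

1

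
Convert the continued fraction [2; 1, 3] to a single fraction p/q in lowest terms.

Using pₖ = aₖpₖ₋₁ + pₖ₋₂ and qₖ = aₖqₖ₋₁ + qₖ₋₂:
  k=0: a=2, p=2, q=1
  k=1: a=1, p=3, q=1
  k=2: a=3, p=11, q=4

11/4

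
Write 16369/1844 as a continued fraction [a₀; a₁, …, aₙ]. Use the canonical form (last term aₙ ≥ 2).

16369 = 8×1844 + 1617
1844 = 1×1617 + 227
1617 = 7×227 + 28
227 = 8×28 + 3
28 = 9×3 + 1
3 = 3×1 + 0  (stop)
So 16369/1844 = [8; 1, 7, 8, 9, 3].

[8; 1, 7, 8, 9, 3]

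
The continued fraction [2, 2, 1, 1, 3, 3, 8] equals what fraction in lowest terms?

1171/490

Using pₖ = aₖpₖ₋₁ + pₖ₋₂ and qₖ = aₖqₖ₋₁ + qₖ₋₂:
  k=0: a=2, p=2, q=1
  k=1: a=2, p=5, q=2
  k=2: a=1, p=7, q=3
  k=3: a=1, p=12, q=5
  k=4: a=3, p=43, q=18
  k=5: a=3, p=141, q=59
  k=6: a=8, p=1171, q=490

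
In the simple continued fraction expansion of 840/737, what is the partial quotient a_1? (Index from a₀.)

840 = 1·737 + 103   →  a_0 = 1
737 = 7·103 + 16   →  a_1 = 7

7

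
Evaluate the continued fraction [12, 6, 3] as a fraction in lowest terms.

231/19

Using pₖ = aₖpₖ₋₁ + pₖ₋₂ and qₖ = aₖqₖ₋₁ + qₖ₋₂:
  k=0: a=12, p=12, q=1
  k=1: a=6, p=73, q=6
  k=2: a=3, p=231, q=19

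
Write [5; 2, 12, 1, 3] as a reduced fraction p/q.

Using pₖ = aₖpₖ₋₁ + pₖ₋₂ and qₖ = aₖqₖ₋₁ + qₖ₋₂:
  k=0: a=5, p=5, q=1
  k=1: a=2, p=11, q=2
  k=2: a=12, p=137, q=25
  k=3: a=1, p=148, q=27
  k=4: a=3, p=581, q=106

581/106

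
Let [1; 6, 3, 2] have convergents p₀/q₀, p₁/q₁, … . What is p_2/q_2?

Using pₖ = aₖpₖ₋₁ + pₖ₋₂, qₖ = aₖqₖ₋₁ + qₖ₋₂ (with p₋₁=1, p₋₂=0, q₋₁=0, q₋₂=1):
  k=0: a=1, p=1, q=1
  k=1: a=6, p=7, q=6
  k=2: a=3, p=22, q=19

22/19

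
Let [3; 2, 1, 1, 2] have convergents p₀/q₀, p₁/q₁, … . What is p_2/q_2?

Using pₖ = aₖpₖ₋₁ + pₖ₋₂, qₖ = aₖqₖ₋₁ + qₖ₋₂ (with p₋₁=1, p₋₂=0, q₋₁=0, q₋₂=1):
  k=0: a=3, p=3, q=1
  k=1: a=2, p=7, q=2
  k=2: a=1, p=10, q=3

10/3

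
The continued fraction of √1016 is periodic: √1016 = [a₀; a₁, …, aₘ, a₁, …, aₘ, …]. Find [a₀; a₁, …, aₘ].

[31; 1, 6, 1, 62]

a₀ = ⌊√1016⌋ = 31.
With m₀=0, d₀=1 and mₖ₊₁ = dₖaₖ − mₖ, dₖ₊₁ = (n − mₖ₊₁²)/dₖ, aₖ₊₁ = ⌊(a₀+mₖ₊₁)/dₖ₊₁⌋:
  k=1: m=31, d=55, a=1
  k=2: m=24, d=8, a=6
  k=3: m=24, d=55, a=1
  k=4: m=31, d=1, a=62
d=1 and a=2a₀=62 at k=4, so the next step gives (m, d) = (31, 55) again — its k=1 value — and the period has length 4.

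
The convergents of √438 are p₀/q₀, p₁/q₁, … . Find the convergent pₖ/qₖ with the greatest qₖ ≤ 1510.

√438 = [20; 1, 12, 1, 40, …] (period length 4).
Convergents:
  p_0/q_0 = 20/1
  p_1/q_1 = 21/1
  p_2/q_2 = 272/13
  p_3/q_3 = 293/14
  p_4/q_4 = 11992/573
  p_5/q_5 = 12285/587
  p_6/q_6 = 159412/7617
q_5 = 587 ≤ 1510 < 7617 = q_6, so the answer is 12285/587.

12285/587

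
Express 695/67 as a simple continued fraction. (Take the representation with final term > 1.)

695 = 10×67 + 25
67 = 2×25 + 17
25 = 1×17 + 8
17 = 2×8 + 1
8 = 8×1 + 0  (stop)
So 695/67 = [10; 2, 1, 2, 8].

[10; 2, 1, 2, 8]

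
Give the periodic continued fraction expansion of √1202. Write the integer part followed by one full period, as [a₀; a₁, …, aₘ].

[34; 1, 2, 34, 2, 1, 68]

a₀ = ⌊√1202⌋ = 34.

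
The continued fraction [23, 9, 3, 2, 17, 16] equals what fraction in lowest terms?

420398/18193

Fold from the inside: start with 16/1.
  17 + 1/16 = 273/16
  2 + 16/273 = 562/273
  3 + 273/562 = 1959/562
  9 + 562/1959 = 18193/1959
  23 + 1959/18193 = 420398/18193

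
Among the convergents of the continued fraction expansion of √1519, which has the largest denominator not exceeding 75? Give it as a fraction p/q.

√1519 = [38; 1, 37, 1, 76, …] (period length 4).
Convergents:
  p_0/q_0 = 38/1
  p_1/q_1 = 39/1
  p_2/q_2 = 1481/38
  p_3/q_3 = 1520/39
  p_4/q_4 = 117001/3002
q_3 = 39 ≤ 75 < 3002 = q_4, so the answer is 1520/39.

1520/39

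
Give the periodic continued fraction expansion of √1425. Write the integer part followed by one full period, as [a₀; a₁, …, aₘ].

[37; 1, 2, 1, 74]

a₀ = ⌊√1425⌋ = 37.
With m₀=0, d₀=1 and mₖ₊₁ = dₖaₖ − mₖ, dₖ₊₁ = (n − mₖ₊₁²)/dₖ, aₖ₊₁ = ⌊(a₀+mₖ₊₁)/dₖ₊₁⌋:
  k=1: m=37, d=56, a=1
  k=2: m=19, d=19, a=2
  k=3: m=19, d=56, a=1
  k=4: m=37, d=1, a=74
d=1 and a=2a₀=74 at k=4, so the next step gives (m, d) = (37, 56) again — its k=1 value — and the period has length 4.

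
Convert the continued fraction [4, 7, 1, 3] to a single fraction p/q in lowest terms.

Using pₖ = aₖpₖ₋₁ + pₖ₋₂ and qₖ = aₖqₖ₋₁ + qₖ₋₂:
  k=0: a=4, p=4, q=1
  k=1: a=7, p=29, q=7
  k=2: a=1, p=33, q=8
  k=3: a=3, p=128, q=31

128/31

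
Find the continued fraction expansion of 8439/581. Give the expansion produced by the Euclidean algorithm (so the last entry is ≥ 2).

8439 = 14·581 + 305
581 = 1·305 + 276
305 = 1·276 + 29
276 = 9·29 + 15
29 = 1·15 + 14
15 = 1·14 + 1
14 = 14·1 + 0  (stop)
So 8439/581 = [14; 1, 1, 9, 1, 1, 14].

[14; 1, 1, 9, 1, 1, 14]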